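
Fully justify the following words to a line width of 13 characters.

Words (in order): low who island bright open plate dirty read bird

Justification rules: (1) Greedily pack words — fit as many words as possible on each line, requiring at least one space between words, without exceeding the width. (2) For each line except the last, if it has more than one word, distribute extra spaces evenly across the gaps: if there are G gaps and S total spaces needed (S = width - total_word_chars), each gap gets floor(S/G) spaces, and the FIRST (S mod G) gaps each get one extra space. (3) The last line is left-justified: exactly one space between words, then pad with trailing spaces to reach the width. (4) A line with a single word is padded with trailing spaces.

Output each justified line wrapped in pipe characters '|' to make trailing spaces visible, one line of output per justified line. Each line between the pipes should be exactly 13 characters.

Answer: |low       who|
|island bright|
|open    plate|
|dirty    read|
|bird         |

Derivation:
Line 1: ['low', 'who'] (min_width=7, slack=6)
Line 2: ['island', 'bright'] (min_width=13, slack=0)
Line 3: ['open', 'plate'] (min_width=10, slack=3)
Line 4: ['dirty', 'read'] (min_width=10, slack=3)
Line 5: ['bird'] (min_width=4, slack=9)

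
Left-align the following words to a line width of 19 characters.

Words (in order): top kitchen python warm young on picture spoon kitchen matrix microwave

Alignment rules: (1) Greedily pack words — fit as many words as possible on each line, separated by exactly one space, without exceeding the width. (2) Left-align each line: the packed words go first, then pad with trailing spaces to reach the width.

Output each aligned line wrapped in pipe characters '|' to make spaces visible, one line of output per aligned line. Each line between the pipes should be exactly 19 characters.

Line 1: ['top', 'kitchen', 'python'] (min_width=18, slack=1)
Line 2: ['warm', 'young', 'on'] (min_width=13, slack=6)
Line 3: ['picture', 'spoon'] (min_width=13, slack=6)
Line 4: ['kitchen', 'matrix'] (min_width=14, slack=5)
Line 5: ['microwave'] (min_width=9, slack=10)

Answer: |top kitchen python |
|warm young on      |
|picture spoon      |
|kitchen matrix     |
|microwave          |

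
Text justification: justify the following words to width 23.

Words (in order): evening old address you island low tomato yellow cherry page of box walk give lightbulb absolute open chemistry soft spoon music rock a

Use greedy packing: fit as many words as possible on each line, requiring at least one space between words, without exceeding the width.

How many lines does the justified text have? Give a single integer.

Answer: 6

Derivation:
Line 1: ['evening', 'old', 'address', 'you'] (min_width=23, slack=0)
Line 2: ['island', 'low', 'tomato'] (min_width=17, slack=6)
Line 3: ['yellow', 'cherry', 'page', 'of'] (min_width=21, slack=2)
Line 4: ['box', 'walk', 'give', 'lightbulb'] (min_width=23, slack=0)
Line 5: ['absolute', 'open', 'chemistry'] (min_width=23, slack=0)
Line 6: ['soft', 'spoon', 'music', 'rock', 'a'] (min_width=23, slack=0)
Total lines: 6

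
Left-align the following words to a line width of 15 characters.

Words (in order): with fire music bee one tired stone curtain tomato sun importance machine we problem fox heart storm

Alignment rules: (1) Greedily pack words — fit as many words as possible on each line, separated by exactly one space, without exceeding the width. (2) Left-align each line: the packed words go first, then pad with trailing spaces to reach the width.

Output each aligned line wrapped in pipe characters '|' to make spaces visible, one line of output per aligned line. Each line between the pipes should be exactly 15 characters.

Answer: |with fire music|
|bee one tired  |
|stone curtain  |
|tomato sun     |
|importance     |
|machine we     |
|problem fox    |
|heart storm    |

Derivation:
Line 1: ['with', 'fire', 'music'] (min_width=15, slack=0)
Line 2: ['bee', 'one', 'tired'] (min_width=13, slack=2)
Line 3: ['stone', 'curtain'] (min_width=13, slack=2)
Line 4: ['tomato', 'sun'] (min_width=10, slack=5)
Line 5: ['importance'] (min_width=10, slack=5)
Line 6: ['machine', 'we'] (min_width=10, slack=5)
Line 7: ['problem', 'fox'] (min_width=11, slack=4)
Line 8: ['heart', 'storm'] (min_width=11, slack=4)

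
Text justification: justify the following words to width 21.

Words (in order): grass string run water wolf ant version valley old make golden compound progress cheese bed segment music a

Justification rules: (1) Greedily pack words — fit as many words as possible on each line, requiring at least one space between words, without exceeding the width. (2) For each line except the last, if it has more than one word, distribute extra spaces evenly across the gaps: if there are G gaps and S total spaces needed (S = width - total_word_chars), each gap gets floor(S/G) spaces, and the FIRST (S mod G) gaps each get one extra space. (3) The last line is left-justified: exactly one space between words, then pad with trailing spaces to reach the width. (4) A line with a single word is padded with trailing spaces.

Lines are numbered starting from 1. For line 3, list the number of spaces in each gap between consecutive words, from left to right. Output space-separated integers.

Answer: 3 2

Derivation:
Line 1: ['grass', 'string', 'run'] (min_width=16, slack=5)
Line 2: ['water', 'wolf', 'ant'] (min_width=14, slack=7)
Line 3: ['version', 'valley', 'old'] (min_width=18, slack=3)
Line 4: ['make', 'golden', 'compound'] (min_width=20, slack=1)
Line 5: ['progress', 'cheese', 'bed'] (min_width=19, slack=2)
Line 6: ['segment', 'music', 'a'] (min_width=15, slack=6)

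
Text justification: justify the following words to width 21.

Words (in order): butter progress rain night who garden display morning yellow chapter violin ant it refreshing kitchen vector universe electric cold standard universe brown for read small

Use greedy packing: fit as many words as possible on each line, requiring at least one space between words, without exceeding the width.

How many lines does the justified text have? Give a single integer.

Answer: 10

Derivation:
Line 1: ['butter', 'progress', 'rain'] (min_width=20, slack=1)
Line 2: ['night', 'who', 'garden'] (min_width=16, slack=5)
Line 3: ['display', 'morning'] (min_width=15, slack=6)
Line 4: ['yellow', 'chapter', 'violin'] (min_width=21, slack=0)
Line 5: ['ant', 'it', 'refreshing'] (min_width=17, slack=4)
Line 6: ['kitchen', 'vector'] (min_width=14, slack=7)
Line 7: ['universe', 'electric'] (min_width=17, slack=4)
Line 8: ['cold', 'standard'] (min_width=13, slack=8)
Line 9: ['universe', 'brown', 'for'] (min_width=18, slack=3)
Line 10: ['read', 'small'] (min_width=10, slack=11)
Total lines: 10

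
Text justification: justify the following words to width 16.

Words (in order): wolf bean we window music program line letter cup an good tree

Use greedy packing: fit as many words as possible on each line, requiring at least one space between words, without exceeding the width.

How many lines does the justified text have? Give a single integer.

Answer: 5

Derivation:
Line 1: ['wolf', 'bean', 'we'] (min_width=12, slack=4)
Line 2: ['window', 'music'] (min_width=12, slack=4)
Line 3: ['program', 'line'] (min_width=12, slack=4)
Line 4: ['letter', 'cup', 'an'] (min_width=13, slack=3)
Line 5: ['good', 'tree'] (min_width=9, slack=7)
Total lines: 5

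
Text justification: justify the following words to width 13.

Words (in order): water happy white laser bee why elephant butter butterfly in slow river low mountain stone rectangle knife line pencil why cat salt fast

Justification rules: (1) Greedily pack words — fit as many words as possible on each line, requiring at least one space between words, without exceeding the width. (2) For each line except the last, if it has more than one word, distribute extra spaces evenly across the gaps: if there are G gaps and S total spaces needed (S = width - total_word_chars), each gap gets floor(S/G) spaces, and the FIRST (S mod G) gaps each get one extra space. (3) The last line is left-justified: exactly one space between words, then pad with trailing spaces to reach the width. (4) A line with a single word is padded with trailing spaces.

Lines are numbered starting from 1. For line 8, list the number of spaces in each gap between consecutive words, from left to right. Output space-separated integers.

Answer: 2

Derivation:
Line 1: ['water', 'happy'] (min_width=11, slack=2)
Line 2: ['white', 'laser'] (min_width=11, slack=2)
Line 3: ['bee', 'why'] (min_width=7, slack=6)
Line 4: ['elephant'] (min_width=8, slack=5)
Line 5: ['butter'] (min_width=6, slack=7)
Line 6: ['butterfly', 'in'] (min_width=12, slack=1)
Line 7: ['slow', 'river'] (min_width=10, slack=3)
Line 8: ['low', 'mountain'] (min_width=12, slack=1)
Line 9: ['stone'] (min_width=5, slack=8)
Line 10: ['rectangle'] (min_width=9, slack=4)
Line 11: ['knife', 'line'] (min_width=10, slack=3)
Line 12: ['pencil', 'why'] (min_width=10, slack=3)
Line 13: ['cat', 'salt', 'fast'] (min_width=13, slack=0)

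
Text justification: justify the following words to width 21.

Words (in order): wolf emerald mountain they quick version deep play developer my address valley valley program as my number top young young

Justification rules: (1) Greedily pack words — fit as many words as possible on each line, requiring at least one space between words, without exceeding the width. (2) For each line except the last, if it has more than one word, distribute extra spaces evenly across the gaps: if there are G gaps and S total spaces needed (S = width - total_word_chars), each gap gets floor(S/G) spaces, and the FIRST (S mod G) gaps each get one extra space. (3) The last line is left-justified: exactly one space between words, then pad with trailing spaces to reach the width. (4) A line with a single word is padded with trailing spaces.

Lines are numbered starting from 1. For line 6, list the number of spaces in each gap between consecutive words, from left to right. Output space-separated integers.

Answer: 4 3

Derivation:
Line 1: ['wolf', 'emerald', 'mountain'] (min_width=21, slack=0)
Line 2: ['they', 'quick', 'version'] (min_width=18, slack=3)
Line 3: ['deep', 'play', 'developer'] (min_width=19, slack=2)
Line 4: ['my', 'address', 'valley'] (min_width=17, slack=4)
Line 5: ['valley', 'program', 'as', 'my'] (min_width=20, slack=1)
Line 6: ['number', 'top', 'young'] (min_width=16, slack=5)
Line 7: ['young'] (min_width=5, slack=16)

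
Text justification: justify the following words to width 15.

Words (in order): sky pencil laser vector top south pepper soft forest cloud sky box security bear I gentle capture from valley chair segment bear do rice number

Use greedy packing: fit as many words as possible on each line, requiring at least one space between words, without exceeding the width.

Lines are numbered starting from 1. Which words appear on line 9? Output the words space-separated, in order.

Line 1: ['sky', 'pencil'] (min_width=10, slack=5)
Line 2: ['laser', 'vector'] (min_width=12, slack=3)
Line 3: ['top', 'south'] (min_width=9, slack=6)
Line 4: ['pepper', 'soft'] (min_width=11, slack=4)
Line 5: ['forest', 'cloud'] (min_width=12, slack=3)
Line 6: ['sky', 'box'] (min_width=7, slack=8)
Line 7: ['security', 'bear', 'I'] (min_width=15, slack=0)
Line 8: ['gentle', 'capture'] (min_width=14, slack=1)
Line 9: ['from', 'valley'] (min_width=11, slack=4)
Line 10: ['chair', 'segment'] (min_width=13, slack=2)
Line 11: ['bear', 'do', 'rice'] (min_width=12, slack=3)
Line 12: ['number'] (min_width=6, slack=9)

Answer: from valley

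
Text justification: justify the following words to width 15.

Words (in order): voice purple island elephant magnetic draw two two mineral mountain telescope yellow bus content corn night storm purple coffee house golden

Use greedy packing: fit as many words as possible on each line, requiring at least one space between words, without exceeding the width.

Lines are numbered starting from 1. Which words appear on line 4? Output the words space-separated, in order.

Line 1: ['voice', 'purple'] (min_width=12, slack=3)
Line 2: ['island', 'elephant'] (min_width=15, slack=0)
Line 3: ['magnetic', 'draw'] (min_width=13, slack=2)
Line 4: ['two', 'two', 'mineral'] (min_width=15, slack=0)
Line 5: ['mountain'] (min_width=8, slack=7)
Line 6: ['telescope'] (min_width=9, slack=6)
Line 7: ['yellow', 'bus'] (min_width=10, slack=5)
Line 8: ['content', 'corn'] (min_width=12, slack=3)
Line 9: ['night', 'storm'] (min_width=11, slack=4)
Line 10: ['purple', 'coffee'] (min_width=13, slack=2)
Line 11: ['house', 'golden'] (min_width=12, slack=3)

Answer: two two mineral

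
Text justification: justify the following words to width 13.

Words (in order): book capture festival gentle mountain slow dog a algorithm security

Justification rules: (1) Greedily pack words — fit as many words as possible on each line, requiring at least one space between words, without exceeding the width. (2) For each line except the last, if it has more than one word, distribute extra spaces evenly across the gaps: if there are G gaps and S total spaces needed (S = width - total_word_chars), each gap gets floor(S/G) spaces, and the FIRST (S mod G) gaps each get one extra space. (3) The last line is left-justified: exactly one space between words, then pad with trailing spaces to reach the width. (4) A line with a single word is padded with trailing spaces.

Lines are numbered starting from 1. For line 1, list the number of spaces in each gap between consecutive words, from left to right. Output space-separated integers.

Line 1: ['book', 'capture'] (min_width=12, slack=1)
Line 2: ['festival'] (min_width=8, slack=5)
Line 3: ['gentle'] (min_width=6, slack=7)
Line 4: ['mountain', 'slow'] (min_width=13, slack=0)
Line 5: ['dog', 'a'] (min_width=5, slack=8)
Line 6: ['algorithm'] (min_width=9, slack=4)
Line 7: ['security'] (min_width=8, slack=5)

Answer: 2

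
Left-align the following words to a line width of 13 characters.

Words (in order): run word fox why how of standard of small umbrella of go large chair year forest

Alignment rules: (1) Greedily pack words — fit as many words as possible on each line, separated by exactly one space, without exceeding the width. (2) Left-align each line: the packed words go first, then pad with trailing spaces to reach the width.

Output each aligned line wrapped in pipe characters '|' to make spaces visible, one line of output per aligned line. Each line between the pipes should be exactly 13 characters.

Line 1: ['run', 'word', 'fox'] (min_width=12, slack=1)
Line 2: ['why', 'how', 'of'] (min_width=10, slack=3)
Line 3: ['standard', 'of'] (min_width=11, slack=2)
Line 4: ['small'] (min_width=5, slack=8)
Line 5: ['umbrella', 'of'] (min_width=11, slack=2)
Line 6: ['go', 'large'] (min_width=8, slack=5)
Line 7: ['chair', 'year'] (min_width=10, slack=3)
Line 8: ['forest'] (min_width=6, slack=7)

Answer: |run word fox |
|why how of   |
|standard of  |
|small        |
|umbrella of  |
|go large     |
|chair year   |
|forest       |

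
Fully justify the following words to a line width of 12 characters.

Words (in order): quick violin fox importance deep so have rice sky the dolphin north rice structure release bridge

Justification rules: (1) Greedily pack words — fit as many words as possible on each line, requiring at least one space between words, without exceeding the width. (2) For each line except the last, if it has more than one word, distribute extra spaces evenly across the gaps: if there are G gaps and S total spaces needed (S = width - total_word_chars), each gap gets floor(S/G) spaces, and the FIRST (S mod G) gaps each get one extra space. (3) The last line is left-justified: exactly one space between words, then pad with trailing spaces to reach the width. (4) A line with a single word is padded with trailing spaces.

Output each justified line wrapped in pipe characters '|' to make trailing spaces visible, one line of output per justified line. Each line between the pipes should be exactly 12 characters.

Line 1: ['quick', 'violin'] (min_width=12, slack=0)
Line 2: ['fox'] (min_width=3, slack=9)
Line 3: ['importance'] (min_width=10, slack=2)
Line 4: ['deep', 'so', 'have'] (min_width=12, slack=0)
Line 5: ['rice', 'sky', 'the'] (min_width=12, slack=0)
Line 6: ['dolphin'] (min_width=7, slack=5)
Line 7: ['north', 'rice'] (min_width=10, slack=2)
Line 8: ['structure'] (min_width=9, slack=3)
Line 9: ['release'] (min_width=7, slack=5)
Line 10: ['bridge'] (min_width=6, slack=6)

Answer: |quick violin|
|fox         |
|importance  |
|deep so have|
|rice sky the|
|dolphin     |
|north   rice|
|structure   |
|release     |
|bridge      |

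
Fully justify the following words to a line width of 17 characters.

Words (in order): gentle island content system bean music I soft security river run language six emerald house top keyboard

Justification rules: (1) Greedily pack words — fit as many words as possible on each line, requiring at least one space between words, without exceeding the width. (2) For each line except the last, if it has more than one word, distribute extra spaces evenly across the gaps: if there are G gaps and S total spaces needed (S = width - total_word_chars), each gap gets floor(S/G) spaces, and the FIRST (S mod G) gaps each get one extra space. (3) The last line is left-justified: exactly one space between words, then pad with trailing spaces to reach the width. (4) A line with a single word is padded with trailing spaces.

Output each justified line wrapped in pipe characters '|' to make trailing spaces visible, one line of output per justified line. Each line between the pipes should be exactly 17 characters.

Line 1: ['gentle', 'island'] (min_width=13, slack=4)
Line 2: ['content', 'system'] (min_width=14, slack=3)
Line 3: ['bean', 'music', 'I', 'soft'] (min_width=17, slack=0)
Line 4: ['security', 'river'] (min_width=14, slack=3)
Line 5: ['run', 'language', 'six'] (min_width=16, slack=1)
Line 6: ['emerald', 'house', 'top'] (min_width=17, slack=0)
Line 7: ['keyboard'] (min_width=8, slack=9)

Answer: |gentle     island|
|content    system|
|bean music I soft|
|security    river|
|run  language six|
|emerald house top|
|keyboard         |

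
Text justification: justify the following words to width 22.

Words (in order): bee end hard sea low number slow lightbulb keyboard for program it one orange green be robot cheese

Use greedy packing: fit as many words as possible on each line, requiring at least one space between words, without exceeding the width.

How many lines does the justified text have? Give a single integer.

Line 1: ['bee', 'end', 'hard', 'sea', 'low'] (min_width=20, slack=2)
Line 2: ['number', 'slow', 'lightbulb'] (min_width=21, slack=1)
Line 3: ['keyboard', 'for', 'program'] (min_width=20, slack=2)
Line 4: ['it', 'one', 'orange', 'green', 'be'] (min_width=22, slack=0)
Line 5: ['robot', 'cheese'] (min_width=12, slack=10)
Total lines: 5

Answer: 5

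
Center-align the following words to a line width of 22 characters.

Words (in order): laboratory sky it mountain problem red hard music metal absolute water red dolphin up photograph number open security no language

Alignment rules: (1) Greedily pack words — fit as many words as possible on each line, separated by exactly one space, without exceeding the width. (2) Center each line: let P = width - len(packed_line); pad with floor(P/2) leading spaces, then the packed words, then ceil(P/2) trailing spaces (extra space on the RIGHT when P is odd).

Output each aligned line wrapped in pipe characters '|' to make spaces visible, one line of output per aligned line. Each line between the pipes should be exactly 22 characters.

Line 1: ['laboratory', 'sky', 'it'] (min_width=17, slack=5)
Line 2: ['mountain', 'problem', 'red'] (min_width=20, slack=2)
Line 3: ['hard', 'music', 'metal'] (min_width=16, slack=6)
Line 4: ['absolute', 'water', 'red'] (min_width=18, slack=4)
Line 5: ['dolphin', 'up', 'photograph'] (min_width=21, slack=1)
Line 6: ['number', 'open', 'security'] (min_width=20, slack=2)
Line 7: ['no', 'language'] (min_width=11, slack=11)

Answer: |  laboratory sky it   |
| mountain problem red |
|   hard music metal   |
|  absolute water red  |
|dolphin up photograph |
| number open security |
|     no language      |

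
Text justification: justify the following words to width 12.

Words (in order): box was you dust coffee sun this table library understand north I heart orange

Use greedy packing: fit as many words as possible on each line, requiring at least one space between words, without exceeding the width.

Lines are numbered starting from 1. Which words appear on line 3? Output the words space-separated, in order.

Answer: sun this

Derivation:
Line 1: ['box', 'was', 'you'] (min_width=11, slack=1)
Line 2: ['dust', 'coffee'] (min_width=11, slack=1)
Line 3: ['sun', 'this'] (min_width=8, slack=4)
Line 4: ['table'] (min_width=5, slack=7)
Line 5: ['library'] (min_width=7, slack=5)
Line 6: ['understand'] (min_width=10, slack=2)
Line 7: ['north', 'I'] (min_width=7, slack=5)
Line 8: ['heart', 'orange'] (min_width=12, slack=0)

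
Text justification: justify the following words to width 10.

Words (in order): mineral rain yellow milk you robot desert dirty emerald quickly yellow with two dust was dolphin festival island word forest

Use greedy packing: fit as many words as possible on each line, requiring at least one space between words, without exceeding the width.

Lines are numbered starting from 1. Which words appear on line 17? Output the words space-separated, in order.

Answer: forest

Derivation:
Line 1: ['mineral'] (min_width=7, slack=3)
Line 2: ['rain'] (min_width=4, slack=6)
Line 3: ['yellow'] (min_width=6, slack=4)
Line 4: ['milk', 'you'] (min_width=8, slack=2)
Line 5: ['robot'] (min_width=5, slack=5)
Line 6: ['desert'] (min_width=6, slack=4)
Line 7: ['dirty'] (min_width=5, slack=5)
Line 8: ['emerald'] (min_width=7, slack=3)
Line 9: ['quickly'] (min_width=7, slack=3)
Line 10: ['yellow'] (min_width=6, slack=4)
Line 11: ['with', 'two'] (min_width=8, slack=2)
Line 12: ['dust', 'was'] (min_width=8, slack=2)
Line 13: ['dolphin'] (min_width=7, slack=3)
Line 14: ['festival'] (min_width=8, slack=2)
Line 15: ['island'] (min_width=6, slack=4)
Line 16: ['word'] (min_width=4, slack=6)
Line 17: ['forest'] (min_width=6, slack=4)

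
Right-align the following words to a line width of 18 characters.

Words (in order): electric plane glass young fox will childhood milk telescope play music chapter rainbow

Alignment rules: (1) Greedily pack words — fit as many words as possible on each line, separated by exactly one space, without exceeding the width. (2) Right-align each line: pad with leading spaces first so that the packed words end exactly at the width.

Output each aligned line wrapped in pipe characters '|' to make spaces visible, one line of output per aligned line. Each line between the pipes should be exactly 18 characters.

Answer: |    electric plane|
|   glass young fox|
|    will childhood|
|    milk telescope|
|play music chapter|
|           rainbow|

Derivation:
Line 1: ['electric', 'plane'] (min_width=14, slack=4)
Line 2: ['glass', 'young', 'fox'] (min_width=15, slack=3)
Line 3: ['will', 'childhood'] (min_width=14, slack=4)
Line 4: ['milk', 'telescope'] (min_width=14, slack=4)
Line 5: ['play', 'music', 'chapter'] (min_width=18, slack=0)
Line 6: ['rainbow'] (min_width=7, slack=11)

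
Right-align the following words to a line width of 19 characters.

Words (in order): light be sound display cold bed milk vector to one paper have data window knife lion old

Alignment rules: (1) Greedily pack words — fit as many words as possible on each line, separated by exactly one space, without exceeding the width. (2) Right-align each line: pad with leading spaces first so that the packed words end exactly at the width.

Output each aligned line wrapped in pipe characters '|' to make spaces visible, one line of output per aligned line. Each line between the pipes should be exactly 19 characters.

Line 1: ['light', 'be', 'sound'] (min_width=14, slack=5)
Line 2: ['display', 'cold', 'bed'] (min_width=16, slack=3)
Line 3: ['milk', 'vector', 'to', 'one'] (min_width=18, slack=1)
Line 4: ['paper', 'have', 'data'] (min_width=15, slack=4)
Line 5: ['window', 'knife', 'lion'] (min_width=17, slack=2)
Line 6: ['old'] (min_width=3, slack=16)

Answer: |     light be sound|
|   display cold bed|
| milk vector to one|
|    paper have data|
|  window knife lion|
|                old|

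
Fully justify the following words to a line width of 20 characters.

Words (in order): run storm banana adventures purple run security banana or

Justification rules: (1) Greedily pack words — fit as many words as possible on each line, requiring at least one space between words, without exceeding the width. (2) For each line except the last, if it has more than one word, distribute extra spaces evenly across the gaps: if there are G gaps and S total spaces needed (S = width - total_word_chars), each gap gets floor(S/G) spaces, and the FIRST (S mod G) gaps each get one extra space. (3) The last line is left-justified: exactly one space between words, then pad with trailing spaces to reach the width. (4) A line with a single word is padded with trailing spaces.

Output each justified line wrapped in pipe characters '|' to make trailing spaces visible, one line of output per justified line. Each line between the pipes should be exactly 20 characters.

Answer: |run   storm   banana|
|adventures    purple|
|run  security banana|
|or                  |

Derivation:
Line 1: ['run', 'storm', 'banana'] (min_width=16, slack=4)
Line 2: ['adventures', 'purple'] (min_width=17, slack=3)
Line 3: ['run', 'security', 'banana'] (min_width=19, slack=1)
Line 4: ['or'] (min_width=2, slack=18)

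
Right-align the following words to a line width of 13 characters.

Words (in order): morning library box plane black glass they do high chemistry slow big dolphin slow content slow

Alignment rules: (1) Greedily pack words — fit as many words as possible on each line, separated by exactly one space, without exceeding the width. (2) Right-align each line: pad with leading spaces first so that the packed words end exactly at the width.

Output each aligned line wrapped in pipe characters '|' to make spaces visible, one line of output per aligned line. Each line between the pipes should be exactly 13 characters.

Answer: |      morning|
|  library box|
|  plane black|
|glass they do|
|         high|
|    chemistry|
|     slow big|
| dolphin slow|
| content slow|

Derivation:
Line 1: ['morning'] (min_width=7, slack=6)
Line 2: ['library', 'box'] (min_width=11, slack=2)
Line 3: ['plane', 'black'] (min_width=11, slack=2)
Line 4: ['glass', 'they', 'do'] (min_width=13, slack=0)
Line 5: ['high'] (min_width=4, slack=9)
Line 6: ['chemistry'] (min_width=9, slack=4)
Line 7: ['slow', 'big'] (min_width=8, slack=5)
Line 8: ['dolphin', 'slow'] (min_width=12, slack=1)
Line 9: ['content', 'slow'] (min_width=12, slack=1)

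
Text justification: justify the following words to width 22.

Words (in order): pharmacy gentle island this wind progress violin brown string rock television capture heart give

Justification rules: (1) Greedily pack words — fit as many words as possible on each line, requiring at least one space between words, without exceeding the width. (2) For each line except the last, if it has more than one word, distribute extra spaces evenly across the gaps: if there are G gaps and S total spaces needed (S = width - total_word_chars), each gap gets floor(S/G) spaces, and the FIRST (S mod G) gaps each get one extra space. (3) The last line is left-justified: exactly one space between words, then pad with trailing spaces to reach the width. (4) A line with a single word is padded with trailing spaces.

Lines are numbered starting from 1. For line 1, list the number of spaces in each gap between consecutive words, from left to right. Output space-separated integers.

Line 1: ['pharmacy', 'gentle', 'island'] (min_width=22, slack=0)
Line 2: ['this', 'wind', 'progress'] (min_width=18, slack=4)
Line 3: ['violin', 'brown', 'string'] (min_width=19, slack=3)
Line 4: ['rock', 'television'] (min_width=15, slack=7)
Line 5: ['capture', 'heart', 'give'] (min_width=18, slack=4)

Answer: 1 1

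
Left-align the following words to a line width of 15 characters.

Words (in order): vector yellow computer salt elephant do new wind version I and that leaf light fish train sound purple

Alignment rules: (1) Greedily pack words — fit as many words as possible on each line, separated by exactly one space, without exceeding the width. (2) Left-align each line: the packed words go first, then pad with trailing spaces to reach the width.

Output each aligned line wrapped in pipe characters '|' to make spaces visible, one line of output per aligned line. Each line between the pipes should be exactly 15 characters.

Line 1: ['vector', 'yellow'] (min_width=13, slack=2)
Line 2: ['computer', 'salt'] (min_width=13, slack=2)
Line 3: ['elephant', 'do', 'new'] (min_width=15, slack=0)
Line 4: ['wind', 'version', 'I'] (min_width=14, slack=1)
Line 5: ['and', 'that', 'leaf'] (min_width=13, slack=2)
Line 6: ['light', 'fish'] (min_width=10, slack=5)
Line 7: ['train', 'sound'] (min_width=11, slack=4)
Line 8: ['purple'] (min_width=6, slack=9)

Answer: |vector yellow  |
|computer salt  |
|elephant do new|
|wind version I |
|and that leaf  |
|light fish     |
|train sound    |
|purple         |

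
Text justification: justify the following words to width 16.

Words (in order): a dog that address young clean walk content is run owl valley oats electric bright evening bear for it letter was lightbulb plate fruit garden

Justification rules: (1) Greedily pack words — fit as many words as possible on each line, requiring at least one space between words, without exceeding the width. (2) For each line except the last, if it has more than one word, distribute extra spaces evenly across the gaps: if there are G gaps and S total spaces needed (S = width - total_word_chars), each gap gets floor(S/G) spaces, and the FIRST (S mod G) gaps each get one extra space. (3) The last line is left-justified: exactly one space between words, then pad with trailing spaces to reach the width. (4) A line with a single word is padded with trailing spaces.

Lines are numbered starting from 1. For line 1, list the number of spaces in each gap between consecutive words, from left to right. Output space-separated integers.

Answer: 4 4

Derivation:
Line 1: ['a', 'dog', 'that'] (min_width=10, slack=6)
Line 2: ['address', 'young'] (min_width=13, slack=3)
Line 3: ['clean', 'walk'] (min_width=10, slack=6)
Line 4: ['content', 'is', 'run'] (min_width=14, slack=2)
Line 5: ['owl', 'valley', 'oats'] (min_width=15, slack=1)
Line 6: ['electric', 'bright'] (min_width=15, slack=1)
Line 7: ['evening', 'bear', 'for'] (min_width=16, slack=0)
Line 8: ['it', 'letter', 'was'] (min_width=13, slack=3)
Line 9: ['lightbulb', 'plate'] (min_width=15, slack=1)
Line 10: ['fruit', 'garden'] (min_width=12, slack=4)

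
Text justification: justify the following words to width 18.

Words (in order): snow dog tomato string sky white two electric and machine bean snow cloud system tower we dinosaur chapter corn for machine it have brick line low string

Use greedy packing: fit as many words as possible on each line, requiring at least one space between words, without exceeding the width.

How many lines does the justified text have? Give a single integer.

Answer: 10

Derivation:
Line 1: ['snow', 'dog', 'tomato'] (min_width=15, slack=3)
Line 2: ['string', 'sky', 'white'] (min_width=16, slack=2)
Line 3: ['two', 'electric', 'and'] (min_width=16, slack=2)
Line 4: ['machine', 'bean', 'snow'] (min_width=17, slack=1)
Line 5: ['cloud', 'system', 'tower'] (min_width=18, slack=0)
Line 6: ['we', 'dinosaur'] (min_width=11, slack=7)
Line 7: ['chapter', 'corn', 'for'] (min_width=16, slack=2)
Line 8: ['machine', 'it', 'have'] (min_width=15, slack=3)
Line 9: ['brick', 'line', 'low'] (min_width=14, slack=4)
Line 10: ['string'] (min_width=6, slack=12)
Total lines: 10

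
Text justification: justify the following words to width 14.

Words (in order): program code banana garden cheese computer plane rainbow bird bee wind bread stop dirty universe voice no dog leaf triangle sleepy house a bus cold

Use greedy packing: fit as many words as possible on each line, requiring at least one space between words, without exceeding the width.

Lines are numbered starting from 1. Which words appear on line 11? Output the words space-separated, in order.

Line 1: ['program', 'code'] (min_width=12, slack=2)
Line 2: ['banana', 'garden'] (min_width=13, slack=1)
Line 3: ['cheese'] (min_width=6, slack=8)
Line 4: ['computer', 'plane'] (min_width=14, slack=0)
Line 5: ['rainbow', 'bird'] (min_width=12, slack=2)
Line 6: ['bee', 'wind', 'bread'] (min_width=14, slack=0)
Line 7: ['stop', 'dirty'] (min_width=10, slack=4)
Line 8: ['universe', 'voice'] (min_width=14, slack=0)
Line 9: ['no', 'dog', 'leaf'] (min_width=11, slack=3)
Line 10: ['triangle'] (min_width=8, slack=6)
Line 11: ['sleepy', 'house', 'a'] (min_width=14, slack=0)
Line 12: ['bus', 'cold'] (min_width=8, slack=6)

Answer: sleepy house a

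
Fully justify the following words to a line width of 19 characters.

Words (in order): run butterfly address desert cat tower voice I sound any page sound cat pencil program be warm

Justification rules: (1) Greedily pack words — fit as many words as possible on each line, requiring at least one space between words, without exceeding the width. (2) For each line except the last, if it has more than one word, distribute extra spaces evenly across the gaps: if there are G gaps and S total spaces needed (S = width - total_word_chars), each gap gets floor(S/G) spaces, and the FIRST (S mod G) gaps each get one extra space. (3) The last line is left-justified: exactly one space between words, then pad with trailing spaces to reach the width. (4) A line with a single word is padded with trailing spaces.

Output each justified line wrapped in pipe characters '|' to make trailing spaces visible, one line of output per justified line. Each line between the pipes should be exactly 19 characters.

Line 1: ['run', 'butterfly'] (min_width=13, slack=6)
Line 2: ['address', 'desert', 'cat'] (min_width=18, slack=1)
Line 3: ['tower', 'voice', 'I', 'sound'] (min_width=19, slack=0)
Line 4: ['any', 'page', 'sound', 'cat'] (min_width=18, slack=1)
Line 5: ['pencil', 'program', 'be'] (min_width=17, slack=2)
Line 6: ['warm'] (min_width=4, slack=15)

Answer: |run       butterfly|
|address  desert cat|
|tower voice I sound|
|any  page sound cat|
|pencil  program  be|
|warm               |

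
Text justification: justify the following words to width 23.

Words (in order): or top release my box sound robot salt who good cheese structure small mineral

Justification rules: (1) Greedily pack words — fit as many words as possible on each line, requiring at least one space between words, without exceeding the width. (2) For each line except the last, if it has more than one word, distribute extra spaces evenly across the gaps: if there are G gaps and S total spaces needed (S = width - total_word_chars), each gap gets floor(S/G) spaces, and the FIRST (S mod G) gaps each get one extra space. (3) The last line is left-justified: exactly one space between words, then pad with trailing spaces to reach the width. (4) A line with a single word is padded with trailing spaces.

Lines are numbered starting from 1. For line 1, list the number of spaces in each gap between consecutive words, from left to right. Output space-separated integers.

Line 1: ['or', 'top', 'release', 'my', 'box'] (min_width=21, slack=2)
Line 2: ['sound', 'robot', 'salt', 'who'] (min_width=20, slack=3)
Line 3: ['good', 'cheese', 'structure'] (min_width=21, slack=2)
Line 4: ['small', 'mineral'] (min_width=13, slack=10)

Answer: 2 2 1 1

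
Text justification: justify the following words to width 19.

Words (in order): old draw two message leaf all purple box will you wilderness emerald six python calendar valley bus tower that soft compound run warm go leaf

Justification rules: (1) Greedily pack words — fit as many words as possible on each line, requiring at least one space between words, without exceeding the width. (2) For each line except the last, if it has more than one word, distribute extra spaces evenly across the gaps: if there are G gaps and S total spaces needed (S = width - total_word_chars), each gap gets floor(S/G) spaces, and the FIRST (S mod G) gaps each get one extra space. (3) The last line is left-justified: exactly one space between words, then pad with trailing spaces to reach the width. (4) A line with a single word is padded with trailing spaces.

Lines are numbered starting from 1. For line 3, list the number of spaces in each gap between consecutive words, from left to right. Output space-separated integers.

Answer: 1 1 1

Derivation:
Line 1: ['old', 'draw', 'two'] (min_width=12, slack=7)
Line 2: ['message', 'leaf', 'all'] (min_width=16, slack=3)
Line 3: ['purple', 'box', 'will', 'you'] (min_width=19, slack=0)
Line 4: ['wilderness', 'emerald'] (min_width=18, slack=1)
Line 5: ['six', 'python', 'calendar'] (min_width=19, slack=0)
Line 6: ['valley', 'bus', 'tower'] (min_width=16, slack=3)
Line 7: ['that', 'soft', 'compound'] (min_width=18, slack=1)
Line 8: ['run', 'warm', 'go', 'leaf'] (min_width=16, slack=3)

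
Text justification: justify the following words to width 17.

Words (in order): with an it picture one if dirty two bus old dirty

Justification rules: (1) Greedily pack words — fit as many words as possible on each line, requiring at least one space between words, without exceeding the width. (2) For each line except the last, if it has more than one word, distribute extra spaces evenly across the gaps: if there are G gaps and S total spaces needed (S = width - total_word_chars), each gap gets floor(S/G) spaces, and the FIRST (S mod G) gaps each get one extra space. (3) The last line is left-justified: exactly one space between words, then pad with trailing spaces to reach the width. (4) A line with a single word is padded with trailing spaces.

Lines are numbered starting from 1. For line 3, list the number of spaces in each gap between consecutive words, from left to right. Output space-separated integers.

Line 1: ['with', 'an', 'it'] (min_width=10, slack=7)
Line 2: ['picture', 'one', 'if'] (min_width=14, slack=3)
Line 3: ['dirty', 'two', 'bus', 'old'] (min_width=17, slack=0)
Line 4: ['dirty'] (min_width=5, slack=12)

Answer: 1 1 1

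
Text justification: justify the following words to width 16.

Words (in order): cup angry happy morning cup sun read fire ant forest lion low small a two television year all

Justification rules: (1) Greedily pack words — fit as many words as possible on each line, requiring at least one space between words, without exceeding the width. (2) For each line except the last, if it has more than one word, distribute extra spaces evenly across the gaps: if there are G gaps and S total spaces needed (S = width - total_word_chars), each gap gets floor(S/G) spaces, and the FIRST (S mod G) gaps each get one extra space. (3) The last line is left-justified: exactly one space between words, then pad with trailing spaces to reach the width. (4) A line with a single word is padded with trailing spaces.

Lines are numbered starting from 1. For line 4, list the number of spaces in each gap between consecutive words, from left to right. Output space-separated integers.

Answer: 2 1

Derivation:
Line 1: ['cup', 'angry', 'happy'] (min_width=15, slack=1)
Line 2: ['morning', 'cup', 'sun'] (min_width=15, slack=1)
Line 3: ['read', 'fire', 'ant'] (min_width=13, slack=3)
Line 4: ['forest', 'lion', 'low'] (min_width=15, slack=1)
Line 5: ['small', 'a', 'two'] (min_width=11, slack=5)
Line 6: ['television', 'year'] (min_width=15, slack=1)
Line 7: ['all'] (min_width=3, slack=13)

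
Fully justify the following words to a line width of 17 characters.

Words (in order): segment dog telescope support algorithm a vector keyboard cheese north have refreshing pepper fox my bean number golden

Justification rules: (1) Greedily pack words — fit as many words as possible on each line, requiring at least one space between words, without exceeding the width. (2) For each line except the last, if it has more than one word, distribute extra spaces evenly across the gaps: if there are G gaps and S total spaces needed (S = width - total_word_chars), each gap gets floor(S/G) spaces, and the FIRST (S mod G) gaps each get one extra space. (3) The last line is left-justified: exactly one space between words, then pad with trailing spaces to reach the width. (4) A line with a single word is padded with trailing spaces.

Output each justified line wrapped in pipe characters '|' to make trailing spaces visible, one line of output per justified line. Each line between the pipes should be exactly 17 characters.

Line 1: ['segment', 'dog'] (min_width=11, slack=6)
Line 2: ['telescope', 'support'] (min_width=17, slack=0)
Line 3: ['algorithm', 'a'] (min_width=11, slack=6)
Line 4: ['vector', 'keyboard'] (min_width=15, slack=2)
Line 5: ['cheese', 'north', 'have'] (min_width=17, slack=0)
Line 6: ['refreshing', 'pepper'] (min_width=17, slack=0)
Line 7: ['fox', 'my', 'bean'] (min_width=11, slack=6)
Line 8: ['number', 'golden'] (min_width=13, slack=4)

Answer: |segment       dog|
|telescope support|
|algorithm       a|
|vector   keyboard|
|cheese north have|
|refreshing pepper|
|fox    my    bean|
|number golden    |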